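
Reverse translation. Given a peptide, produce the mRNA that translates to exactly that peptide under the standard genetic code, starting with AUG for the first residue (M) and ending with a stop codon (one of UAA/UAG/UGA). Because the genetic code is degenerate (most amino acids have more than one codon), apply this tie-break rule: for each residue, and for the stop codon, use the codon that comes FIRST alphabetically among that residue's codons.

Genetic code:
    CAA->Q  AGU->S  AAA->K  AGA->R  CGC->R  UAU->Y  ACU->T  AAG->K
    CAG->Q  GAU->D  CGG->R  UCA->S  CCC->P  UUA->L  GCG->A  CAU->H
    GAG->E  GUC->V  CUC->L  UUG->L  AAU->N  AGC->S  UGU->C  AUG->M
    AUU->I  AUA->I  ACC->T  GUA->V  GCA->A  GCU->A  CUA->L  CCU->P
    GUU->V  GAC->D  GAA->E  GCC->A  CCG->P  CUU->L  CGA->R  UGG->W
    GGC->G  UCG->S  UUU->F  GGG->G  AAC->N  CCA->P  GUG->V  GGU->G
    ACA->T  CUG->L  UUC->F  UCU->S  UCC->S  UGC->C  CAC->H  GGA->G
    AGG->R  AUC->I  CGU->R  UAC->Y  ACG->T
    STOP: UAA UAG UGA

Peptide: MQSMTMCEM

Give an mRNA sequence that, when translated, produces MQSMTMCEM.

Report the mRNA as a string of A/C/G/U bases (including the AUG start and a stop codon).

residue 1: M -> AUG (start codon)
residue 2: Q codons sorted = CAA,CAG -> pick first = CAA
residue 3: S codons sorted = AGC,AGU,UCA,UCC,UCG,UCU -> pick first = AGC
residue 4: M -> AUG (only codon)
residue 5: T codons sorted = ACA,ACC,ACG,ACU -> pick first = ACA
residue 6: M -> AUG (only codon)
residue 7: C codons sorted = UGC,UGU -> pick first = UGC
residue 8: E codons sorted = GAA,GAG -> pick first = GAA
residue 9: M -> AUG (only codon)
terminator: stop codons sorted = UAA,UAG,UGA -> pick first = UAA

Answer: mRNA: AUGCAAAGCAUGACAAUGUGCGAAAUGUAA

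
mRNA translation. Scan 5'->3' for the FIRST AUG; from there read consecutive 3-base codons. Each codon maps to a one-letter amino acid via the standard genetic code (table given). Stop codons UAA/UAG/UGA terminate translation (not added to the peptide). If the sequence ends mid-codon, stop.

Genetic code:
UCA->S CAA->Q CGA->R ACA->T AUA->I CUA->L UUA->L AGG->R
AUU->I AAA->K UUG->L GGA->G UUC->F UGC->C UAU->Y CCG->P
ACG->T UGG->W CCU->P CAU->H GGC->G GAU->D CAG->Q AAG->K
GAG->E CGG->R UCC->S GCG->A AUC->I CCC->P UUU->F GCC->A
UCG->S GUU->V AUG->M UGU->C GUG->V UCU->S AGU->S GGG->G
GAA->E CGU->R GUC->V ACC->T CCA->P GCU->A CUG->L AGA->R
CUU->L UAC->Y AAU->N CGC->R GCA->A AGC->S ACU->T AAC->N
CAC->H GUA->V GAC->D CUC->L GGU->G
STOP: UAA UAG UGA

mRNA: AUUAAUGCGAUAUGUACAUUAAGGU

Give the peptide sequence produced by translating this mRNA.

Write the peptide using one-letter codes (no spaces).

start AUG at pos 4
pos 4: AUG -> M; peptide=M
pos 7: CGA -> R; peptide=MR
pos 10: UAU -> Y; peptide=MRY
pos 13: GUA -> V; peptide=MRYV
pos 16: CAU -> H; peptide=MRYVH
pos 19: UAA -> STOP

Answer: MRYVH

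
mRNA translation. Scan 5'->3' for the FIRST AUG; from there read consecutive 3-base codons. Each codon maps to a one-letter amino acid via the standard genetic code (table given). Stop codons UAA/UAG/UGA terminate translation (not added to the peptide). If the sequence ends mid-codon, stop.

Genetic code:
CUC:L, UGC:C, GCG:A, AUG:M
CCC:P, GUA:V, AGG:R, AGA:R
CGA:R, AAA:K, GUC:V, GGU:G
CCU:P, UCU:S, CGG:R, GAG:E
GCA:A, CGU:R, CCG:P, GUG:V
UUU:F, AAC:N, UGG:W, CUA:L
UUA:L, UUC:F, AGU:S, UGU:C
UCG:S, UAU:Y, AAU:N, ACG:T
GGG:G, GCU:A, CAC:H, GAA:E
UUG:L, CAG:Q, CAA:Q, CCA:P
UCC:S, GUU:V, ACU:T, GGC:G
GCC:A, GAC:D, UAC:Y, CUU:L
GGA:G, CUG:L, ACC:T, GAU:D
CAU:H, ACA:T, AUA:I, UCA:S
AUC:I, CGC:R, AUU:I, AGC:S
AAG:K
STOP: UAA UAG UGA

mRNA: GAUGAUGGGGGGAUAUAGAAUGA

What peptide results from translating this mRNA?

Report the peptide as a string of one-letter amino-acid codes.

Answer: MMGGYRM

Derivation:
start AUG at pos 1
pos 1: AUG -> M; peptide=M
pos 4: AUG -> M; peptide=MM
pos 7: GGG -> G; peptide=MMG
pos 10: GGA -> G; peptide=MMGG
pos 13: UAU -> Y; peptide=MMGGY
pos 16: AGA -> R; peptide=MMGGYR
pos 19: AUG -> M; peptide=MMGGYRM
pos 22: only 1 nt remain (<3), stop (end of mRNA)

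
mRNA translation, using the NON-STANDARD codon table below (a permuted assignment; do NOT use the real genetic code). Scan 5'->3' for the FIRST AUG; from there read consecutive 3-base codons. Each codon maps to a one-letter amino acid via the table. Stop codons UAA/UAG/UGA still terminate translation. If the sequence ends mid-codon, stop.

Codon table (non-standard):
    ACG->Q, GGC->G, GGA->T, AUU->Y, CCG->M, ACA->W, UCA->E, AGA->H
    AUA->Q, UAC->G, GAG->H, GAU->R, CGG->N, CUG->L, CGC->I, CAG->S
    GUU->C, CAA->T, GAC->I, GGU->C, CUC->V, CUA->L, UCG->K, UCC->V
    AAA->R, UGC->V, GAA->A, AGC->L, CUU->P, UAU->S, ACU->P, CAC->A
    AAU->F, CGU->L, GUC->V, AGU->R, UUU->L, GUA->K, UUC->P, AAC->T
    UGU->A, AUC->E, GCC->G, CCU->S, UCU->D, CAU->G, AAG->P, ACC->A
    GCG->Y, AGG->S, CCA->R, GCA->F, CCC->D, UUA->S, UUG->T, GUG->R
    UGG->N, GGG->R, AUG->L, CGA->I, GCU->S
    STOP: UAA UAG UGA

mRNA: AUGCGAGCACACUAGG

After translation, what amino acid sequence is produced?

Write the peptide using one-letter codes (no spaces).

Answer: LIFA

Derivation:
start AUG at pos 0
pos 0: AUG -> L; peptide=L
pos 3: CGA -> I; peptide=LI
pos 6: GCA -> F; peptide=LIF
pos 9: CAC -> A; peptide=LIFA
pos 12: UAG -> STOP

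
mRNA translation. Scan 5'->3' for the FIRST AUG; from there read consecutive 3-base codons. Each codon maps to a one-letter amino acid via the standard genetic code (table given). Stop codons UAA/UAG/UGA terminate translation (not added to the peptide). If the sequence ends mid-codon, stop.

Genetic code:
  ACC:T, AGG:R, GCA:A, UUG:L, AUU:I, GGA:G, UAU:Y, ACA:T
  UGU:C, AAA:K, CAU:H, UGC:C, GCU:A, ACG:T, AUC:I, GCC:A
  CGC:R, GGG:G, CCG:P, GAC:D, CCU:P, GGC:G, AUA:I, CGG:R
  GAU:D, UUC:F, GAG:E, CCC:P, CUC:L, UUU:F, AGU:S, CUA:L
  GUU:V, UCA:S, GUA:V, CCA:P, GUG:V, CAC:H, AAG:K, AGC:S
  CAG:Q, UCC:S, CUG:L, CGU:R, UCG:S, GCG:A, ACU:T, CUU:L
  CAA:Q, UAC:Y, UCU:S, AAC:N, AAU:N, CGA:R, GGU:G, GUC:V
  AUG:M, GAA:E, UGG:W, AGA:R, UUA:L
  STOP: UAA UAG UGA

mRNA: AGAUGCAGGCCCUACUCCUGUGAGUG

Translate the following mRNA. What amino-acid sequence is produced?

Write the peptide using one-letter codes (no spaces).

Answer: MQALLL

Derivation:
start AUG at pos 2
pos 2: AUG -> M; peptide=M
pos 5: CAG -> Q; peptide=MQ
pos 8: GCC -> A; peptide=MQA
pos 11: CUA -> L; peptide=MQAL
pos 14: CUC -> L; peptide=MQALL
pos 17: CUG -> L; peptide=MQALLL
pos 20: UGA -> STOP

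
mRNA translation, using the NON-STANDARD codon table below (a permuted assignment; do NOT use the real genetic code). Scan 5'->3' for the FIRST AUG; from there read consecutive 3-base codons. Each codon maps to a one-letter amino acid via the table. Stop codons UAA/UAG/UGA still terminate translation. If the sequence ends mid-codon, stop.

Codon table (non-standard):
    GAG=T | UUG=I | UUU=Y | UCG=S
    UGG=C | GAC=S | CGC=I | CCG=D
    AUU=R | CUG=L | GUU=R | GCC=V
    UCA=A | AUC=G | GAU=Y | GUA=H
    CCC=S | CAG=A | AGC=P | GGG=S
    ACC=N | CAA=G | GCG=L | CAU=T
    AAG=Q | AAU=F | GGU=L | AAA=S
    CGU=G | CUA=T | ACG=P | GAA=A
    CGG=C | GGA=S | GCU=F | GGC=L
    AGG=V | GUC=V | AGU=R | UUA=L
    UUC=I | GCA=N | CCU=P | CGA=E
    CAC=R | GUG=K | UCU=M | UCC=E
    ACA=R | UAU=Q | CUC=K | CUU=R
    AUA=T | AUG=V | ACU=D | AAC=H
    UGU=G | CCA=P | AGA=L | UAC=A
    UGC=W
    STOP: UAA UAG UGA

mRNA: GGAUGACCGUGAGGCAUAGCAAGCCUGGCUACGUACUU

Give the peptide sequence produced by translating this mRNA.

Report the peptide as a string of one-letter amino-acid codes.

Answer: VNKVTPQPLAHR

Derivation:
start AUG at pos 2
pos 2: AUG -> V; peptide=V
pos 5: ACC -> N; peptide=VN
pos 8: GUG -> K; peptide=VNK
pos 11: AGG -> V; peptide=VNKV
pos 14: CAU -> T; peptide=VNKVT
pos 17: AGC -> P; peptide=VNKVTP
pos 20: AAG -> Q; peptide=VNKVTPQ
pos 23: CCU -> P; peptide=VNKVTPQP
pos 26: GGC -> L; peptide=VNKVTPQPL
pos 29: UAC -> A; peptide=VNKVTPQPLA
pos 32: GUA -> H; peptide=VNKVTPQPLAH
pos 35: CUU -> R; peptide=VNKVTPQPLAHR
pos 38: only 0 nt remain (<3), stop (end of mRNA)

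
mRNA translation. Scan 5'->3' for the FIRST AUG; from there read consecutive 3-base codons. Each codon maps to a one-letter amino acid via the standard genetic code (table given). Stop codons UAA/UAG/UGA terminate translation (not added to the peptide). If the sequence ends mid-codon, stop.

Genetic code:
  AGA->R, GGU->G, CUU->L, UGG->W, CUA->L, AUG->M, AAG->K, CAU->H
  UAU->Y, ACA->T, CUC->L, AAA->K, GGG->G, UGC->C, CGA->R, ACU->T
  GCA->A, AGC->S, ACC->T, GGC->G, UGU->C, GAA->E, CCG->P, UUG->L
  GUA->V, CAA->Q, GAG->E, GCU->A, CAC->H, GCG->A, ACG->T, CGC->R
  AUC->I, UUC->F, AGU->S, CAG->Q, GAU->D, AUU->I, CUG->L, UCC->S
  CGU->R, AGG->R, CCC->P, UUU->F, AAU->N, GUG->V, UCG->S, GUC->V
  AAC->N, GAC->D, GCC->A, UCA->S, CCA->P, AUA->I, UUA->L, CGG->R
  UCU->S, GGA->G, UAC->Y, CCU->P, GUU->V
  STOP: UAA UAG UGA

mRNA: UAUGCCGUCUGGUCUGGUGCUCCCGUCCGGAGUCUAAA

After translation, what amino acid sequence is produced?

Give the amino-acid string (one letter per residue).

start AUG at pos 1
pos 1: AUG -> M; peptide=M
pos 4: CCG -> P; peptide=MP
pos 7: UCU -> S; peptide=MPS
pos 10: GGU -> G; peptide=MPSG
pos 13: CUG -> L; peptide=MPSGL
pos 16: GUG -> V; peptide=MPSGLV
pos 19: CUC -> L; peptide=MPSGLVL
pos 22: CCG -> P; peptide=MPSGLVLP
pos 25: UCC -> S; peptide=MPSGLVLPS
pos 28: GGA -> G; peptide=MPSGLVLPSG
pos 31: GUC -> V; peptide=MPSGLVLPSGV
pos 34: UAA -> STOP

Answer: MPSGLVLPSGV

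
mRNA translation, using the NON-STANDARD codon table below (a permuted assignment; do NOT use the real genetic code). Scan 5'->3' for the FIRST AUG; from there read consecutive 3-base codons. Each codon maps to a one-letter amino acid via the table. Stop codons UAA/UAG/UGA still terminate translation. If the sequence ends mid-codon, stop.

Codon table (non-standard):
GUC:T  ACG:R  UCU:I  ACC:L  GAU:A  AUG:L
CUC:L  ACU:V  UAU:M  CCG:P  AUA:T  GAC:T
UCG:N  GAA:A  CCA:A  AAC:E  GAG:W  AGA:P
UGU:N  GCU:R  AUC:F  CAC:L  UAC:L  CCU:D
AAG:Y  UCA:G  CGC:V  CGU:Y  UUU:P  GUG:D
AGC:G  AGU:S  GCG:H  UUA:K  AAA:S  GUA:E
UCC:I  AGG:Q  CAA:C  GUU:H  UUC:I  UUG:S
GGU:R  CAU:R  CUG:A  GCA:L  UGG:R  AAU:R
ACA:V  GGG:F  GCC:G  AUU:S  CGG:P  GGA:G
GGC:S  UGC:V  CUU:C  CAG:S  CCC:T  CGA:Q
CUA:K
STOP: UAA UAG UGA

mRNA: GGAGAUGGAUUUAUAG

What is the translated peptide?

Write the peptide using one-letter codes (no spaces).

start AUG at pos 4
pos 4: AUG -> L; peptide=L
pos 7: GAU -> A; peptide=LA
pos 10: UUA -> K; peptide=LAK
pos 13: UAG -> STOP

Answer: LAK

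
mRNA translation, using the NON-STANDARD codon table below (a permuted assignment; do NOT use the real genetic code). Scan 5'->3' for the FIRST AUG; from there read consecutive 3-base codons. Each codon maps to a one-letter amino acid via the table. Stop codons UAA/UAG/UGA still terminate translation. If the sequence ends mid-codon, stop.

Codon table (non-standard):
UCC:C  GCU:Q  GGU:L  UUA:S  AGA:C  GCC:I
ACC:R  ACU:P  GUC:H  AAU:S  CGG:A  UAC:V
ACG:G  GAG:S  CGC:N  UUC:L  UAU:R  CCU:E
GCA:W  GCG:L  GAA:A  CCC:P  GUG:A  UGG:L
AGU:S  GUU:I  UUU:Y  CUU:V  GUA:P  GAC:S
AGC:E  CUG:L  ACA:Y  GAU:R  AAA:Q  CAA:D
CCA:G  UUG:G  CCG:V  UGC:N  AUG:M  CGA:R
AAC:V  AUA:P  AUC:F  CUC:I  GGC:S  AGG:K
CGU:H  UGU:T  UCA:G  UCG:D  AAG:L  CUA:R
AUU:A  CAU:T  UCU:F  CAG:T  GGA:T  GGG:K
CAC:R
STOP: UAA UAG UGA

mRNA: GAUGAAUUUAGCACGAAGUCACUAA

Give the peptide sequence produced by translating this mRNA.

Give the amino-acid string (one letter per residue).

start AUG at pos 1
pos 1: AUG -> M; peptide=M
pos 4: AAU -> S; peptide=MS
pos 7: UUA -> S; peptide=MSS
pos 10: GCA -> W; peptide=MSSW
pos 13: CGA -> R; peptide=MSSWR
pos 16: AGU -> S; peptide=MSSWRS
pos 19: CAC -> R; peptide=MSSWRSR
pos 22: UAA -> STOP

Answer: MSSWRSR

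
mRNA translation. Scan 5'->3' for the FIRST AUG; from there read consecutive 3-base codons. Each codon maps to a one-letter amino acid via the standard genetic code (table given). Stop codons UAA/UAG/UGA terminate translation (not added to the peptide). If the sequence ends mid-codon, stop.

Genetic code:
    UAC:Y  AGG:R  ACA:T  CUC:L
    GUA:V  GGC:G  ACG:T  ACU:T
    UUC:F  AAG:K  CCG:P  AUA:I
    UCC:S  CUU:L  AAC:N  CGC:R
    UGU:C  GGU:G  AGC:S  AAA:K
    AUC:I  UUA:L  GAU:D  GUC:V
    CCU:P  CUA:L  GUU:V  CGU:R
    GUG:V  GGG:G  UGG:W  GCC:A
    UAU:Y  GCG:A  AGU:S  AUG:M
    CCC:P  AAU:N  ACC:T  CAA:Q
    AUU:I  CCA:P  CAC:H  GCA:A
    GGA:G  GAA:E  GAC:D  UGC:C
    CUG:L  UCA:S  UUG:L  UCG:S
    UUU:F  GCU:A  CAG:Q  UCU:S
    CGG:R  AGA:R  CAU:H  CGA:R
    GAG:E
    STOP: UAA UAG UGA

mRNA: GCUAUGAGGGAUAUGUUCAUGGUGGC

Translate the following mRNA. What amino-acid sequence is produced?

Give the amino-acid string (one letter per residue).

start AUG at pos 3
pos 3: AUG -> M; peptide=M
pos 6: AGG -> R; peptide=MR
pos 9: GAU -> D; peptide=MRD
pos 12: AUG -> M; peptide=MRDM
pos 15: UUC -> F; peptide=MRDMF
pos 18: AUG -> M; peptide=MRDMFM
pos 21: GUG -> V; peptide=MRDMFMV
pos 24: only 2 nt remain (<3), stop (end of mRNA)

Answer: MRDMFMV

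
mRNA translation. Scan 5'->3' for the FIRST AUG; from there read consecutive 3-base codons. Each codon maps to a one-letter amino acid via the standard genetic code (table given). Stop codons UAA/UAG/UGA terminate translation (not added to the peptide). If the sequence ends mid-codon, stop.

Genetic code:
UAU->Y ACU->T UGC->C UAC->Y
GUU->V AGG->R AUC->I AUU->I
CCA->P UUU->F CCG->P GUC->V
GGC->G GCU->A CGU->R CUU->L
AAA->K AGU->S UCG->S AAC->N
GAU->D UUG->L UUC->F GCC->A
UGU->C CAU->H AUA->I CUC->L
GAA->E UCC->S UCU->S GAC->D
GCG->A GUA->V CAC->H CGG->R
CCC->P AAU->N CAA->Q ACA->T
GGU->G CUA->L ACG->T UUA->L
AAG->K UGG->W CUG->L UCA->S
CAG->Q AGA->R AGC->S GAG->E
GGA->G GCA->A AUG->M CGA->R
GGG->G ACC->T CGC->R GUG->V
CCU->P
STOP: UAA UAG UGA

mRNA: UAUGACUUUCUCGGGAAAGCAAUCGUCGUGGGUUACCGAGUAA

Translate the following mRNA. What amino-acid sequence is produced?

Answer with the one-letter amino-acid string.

Answer: MTFSGKQSSWVTE

Derivation:
start AUG at pos 1
pos 1: AUG -> M; peptide=M
pos 4: ACU -> T; peptide=MT
pos 7: UUC -> F; peptide=MTF
pos 10: UCG -> S; peptide=MTFS
pos 13: GGA -> G; peptide=MTFSG
pos 16: AAG -> K; peptide=MTFSGK
pos 19: CAA -> Q; peptide=MTFSGKQ
pos 22: UCG -> S; peptide=MTFSGKQS
pos 25: UCG -> S; peptide=MTFSGKQSS
pos 28: UGG -> W; peptide=MTFSGKQSSW
pos 31: GUU -> V; peptide=MTFSGKQSSWV
pos 34: ACC -> T; peptide=MTFSGKQSSWVT
pos 37: GAG -> E; peptide=MTFSGKQSSWVTE
pos 40: UAA -> STOP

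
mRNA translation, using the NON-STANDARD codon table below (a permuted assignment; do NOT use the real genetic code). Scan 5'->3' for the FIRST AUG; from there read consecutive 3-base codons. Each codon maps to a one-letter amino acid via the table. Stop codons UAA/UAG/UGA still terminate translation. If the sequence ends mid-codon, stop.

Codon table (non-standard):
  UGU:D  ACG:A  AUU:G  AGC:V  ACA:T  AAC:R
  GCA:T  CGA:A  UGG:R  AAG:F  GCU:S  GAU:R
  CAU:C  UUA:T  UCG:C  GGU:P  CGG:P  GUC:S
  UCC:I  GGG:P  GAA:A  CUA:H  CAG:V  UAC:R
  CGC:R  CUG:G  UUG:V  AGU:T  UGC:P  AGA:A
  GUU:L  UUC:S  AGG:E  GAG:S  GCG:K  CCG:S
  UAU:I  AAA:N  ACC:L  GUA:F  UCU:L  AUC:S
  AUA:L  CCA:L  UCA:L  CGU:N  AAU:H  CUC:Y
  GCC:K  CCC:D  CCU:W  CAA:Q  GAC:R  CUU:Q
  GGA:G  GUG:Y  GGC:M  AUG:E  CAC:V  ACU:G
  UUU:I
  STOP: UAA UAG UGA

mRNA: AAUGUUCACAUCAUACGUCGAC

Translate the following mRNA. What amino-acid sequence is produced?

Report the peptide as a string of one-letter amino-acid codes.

Answer: ESTLRSR

Derivation:
start AUG at pos 1
pos 1: AUG -> E; peptide=E
pos 4: UUC -> S; peptide=ES
pos 7: ACA -> T; peptide=EST
pos 10: UCA -> L; peptide=ESTL
pos 13: UAC -> R; peptide=ESTLR
pos 16: GUC -> S; peptide=ESTLRS
pos 19: GAC -> R; peptide=ESTLRSR
pos 22: only 0 nt remain (<3), stop (end of mRNA)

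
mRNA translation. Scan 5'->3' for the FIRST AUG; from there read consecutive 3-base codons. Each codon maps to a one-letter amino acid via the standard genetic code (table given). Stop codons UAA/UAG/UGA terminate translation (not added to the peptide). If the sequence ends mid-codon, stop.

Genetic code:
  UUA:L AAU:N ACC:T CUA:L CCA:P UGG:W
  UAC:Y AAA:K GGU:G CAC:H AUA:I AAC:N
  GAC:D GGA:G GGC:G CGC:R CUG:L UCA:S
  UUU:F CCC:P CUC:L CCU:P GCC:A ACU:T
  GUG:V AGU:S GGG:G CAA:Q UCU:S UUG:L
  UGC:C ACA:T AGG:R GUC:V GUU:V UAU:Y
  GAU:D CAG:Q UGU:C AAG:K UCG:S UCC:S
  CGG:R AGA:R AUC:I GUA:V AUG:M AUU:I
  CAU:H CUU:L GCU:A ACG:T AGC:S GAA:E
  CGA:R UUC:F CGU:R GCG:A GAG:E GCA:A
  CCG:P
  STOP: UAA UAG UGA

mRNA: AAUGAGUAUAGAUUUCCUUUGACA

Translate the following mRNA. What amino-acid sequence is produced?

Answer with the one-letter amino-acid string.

Answer: MSIDFL

Derivation:
start AUG at pos 1
pos 1: AUG -> M; peptide=M
pos 4: AGU -> S; peptide=MS
pos 7: AUA -> I; peptide=MSI
pos 10: GAU -> D; peptide=MSID
pos 13: UUC -> F; peptide=MSIDF
pos 16: CUU -> L; peptide=MSIDFL
pos 19: UGA -> STOP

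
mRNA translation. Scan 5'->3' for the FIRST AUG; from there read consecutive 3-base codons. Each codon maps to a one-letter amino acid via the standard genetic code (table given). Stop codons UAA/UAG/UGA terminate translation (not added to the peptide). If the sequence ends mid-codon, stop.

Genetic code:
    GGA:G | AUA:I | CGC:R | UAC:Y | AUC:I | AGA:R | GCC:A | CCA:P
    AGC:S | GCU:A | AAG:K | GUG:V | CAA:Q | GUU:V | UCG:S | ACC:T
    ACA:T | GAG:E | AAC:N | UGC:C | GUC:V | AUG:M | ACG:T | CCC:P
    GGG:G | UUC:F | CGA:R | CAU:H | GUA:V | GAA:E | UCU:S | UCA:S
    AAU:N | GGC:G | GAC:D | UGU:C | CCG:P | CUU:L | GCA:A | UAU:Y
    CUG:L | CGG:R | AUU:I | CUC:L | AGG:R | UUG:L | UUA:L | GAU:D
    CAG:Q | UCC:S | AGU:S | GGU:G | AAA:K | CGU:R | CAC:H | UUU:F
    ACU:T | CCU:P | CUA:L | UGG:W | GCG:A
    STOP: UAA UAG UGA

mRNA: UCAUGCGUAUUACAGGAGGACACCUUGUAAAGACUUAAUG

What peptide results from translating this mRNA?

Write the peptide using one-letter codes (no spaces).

start AUG at pos 2
pos 2: AUG -> M; peptide=M
pos 5: CGU -> R; peptide=MR
pos 8: AUU -> I; peptide=MRI
pos 11: ACA -> T; peptide=MRIT
pos 14: GGA -> G; peptide=MRITG
pos 17: GGA -> G; peptide=MRITGG
pos 20: CAC -> H; peptide=MRITGGH
pos 23: CUU -> L; peptide=MRITGGHL
pos 26: GUA -> V; peptide=MRITGGHLV
pos 29: AAG -> K; peptide=MRITGGHLVK
pos 32: ACU -> T; peptide=MRITGGHLVKT
pos 35: UAA -> STOP

Answer: MRITGGHLVKT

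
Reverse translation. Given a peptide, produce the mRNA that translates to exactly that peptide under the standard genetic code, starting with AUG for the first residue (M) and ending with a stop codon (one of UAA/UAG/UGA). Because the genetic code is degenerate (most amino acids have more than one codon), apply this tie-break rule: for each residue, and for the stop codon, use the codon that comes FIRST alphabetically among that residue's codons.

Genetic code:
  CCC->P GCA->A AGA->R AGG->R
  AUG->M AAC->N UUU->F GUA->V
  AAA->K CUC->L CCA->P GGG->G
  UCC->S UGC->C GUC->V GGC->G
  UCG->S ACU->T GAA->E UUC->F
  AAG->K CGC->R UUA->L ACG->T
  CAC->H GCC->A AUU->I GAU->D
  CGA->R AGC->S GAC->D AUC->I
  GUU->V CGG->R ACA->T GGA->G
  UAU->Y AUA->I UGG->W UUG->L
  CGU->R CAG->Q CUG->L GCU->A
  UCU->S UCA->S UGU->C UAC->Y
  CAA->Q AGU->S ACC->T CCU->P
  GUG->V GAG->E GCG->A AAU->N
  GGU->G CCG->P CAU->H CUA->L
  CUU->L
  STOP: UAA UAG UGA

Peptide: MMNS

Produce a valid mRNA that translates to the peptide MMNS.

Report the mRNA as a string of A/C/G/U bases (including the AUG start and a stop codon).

Answer: mRNA: AUGAUGAACAGCUAA

Derivation:
residue 1: M -> AUG (start codon)
residue 2: M -> AUG (only codon)
residue 3: N codons sorted = AAC,AAU -> pick first = AAC
residue 4: S codons sorted = AGC,AGU,UCA,UCC,UCG,UCU -> pick first = AGC
terminator: stop codons sorted = UAA,UAG,UGA -> pick first = UAA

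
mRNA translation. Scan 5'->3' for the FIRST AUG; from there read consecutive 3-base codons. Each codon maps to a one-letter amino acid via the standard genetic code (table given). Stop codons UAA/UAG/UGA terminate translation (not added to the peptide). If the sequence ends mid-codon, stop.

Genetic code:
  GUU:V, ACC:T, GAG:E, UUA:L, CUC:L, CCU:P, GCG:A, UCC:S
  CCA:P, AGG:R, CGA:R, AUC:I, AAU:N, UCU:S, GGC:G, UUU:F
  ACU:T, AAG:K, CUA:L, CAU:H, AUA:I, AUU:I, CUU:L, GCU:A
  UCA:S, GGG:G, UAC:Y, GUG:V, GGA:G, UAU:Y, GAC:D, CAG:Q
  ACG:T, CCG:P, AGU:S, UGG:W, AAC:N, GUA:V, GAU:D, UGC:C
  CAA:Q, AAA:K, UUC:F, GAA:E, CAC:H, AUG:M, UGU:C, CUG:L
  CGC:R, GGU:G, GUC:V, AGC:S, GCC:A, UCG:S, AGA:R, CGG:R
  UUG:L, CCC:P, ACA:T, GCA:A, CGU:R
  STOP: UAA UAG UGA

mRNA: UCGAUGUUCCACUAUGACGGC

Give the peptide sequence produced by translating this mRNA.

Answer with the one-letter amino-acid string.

Answer: MFHYDG

Derivation:
start AUG at pos 3
pos 3: AUG -> M; peptide=M
pos 6: UUC -> F; peptide=MF
pos 9: CAC -> H; peptide=MFH
pos 12: UAU -> Y; peptide=MFHY
pos 15: GAC -> D; peptide=MFHYD
pos 18: GGC -> G; peptide=MFHYDG
pos 21: only 0 nt remain (<3), stop (end of mRNA)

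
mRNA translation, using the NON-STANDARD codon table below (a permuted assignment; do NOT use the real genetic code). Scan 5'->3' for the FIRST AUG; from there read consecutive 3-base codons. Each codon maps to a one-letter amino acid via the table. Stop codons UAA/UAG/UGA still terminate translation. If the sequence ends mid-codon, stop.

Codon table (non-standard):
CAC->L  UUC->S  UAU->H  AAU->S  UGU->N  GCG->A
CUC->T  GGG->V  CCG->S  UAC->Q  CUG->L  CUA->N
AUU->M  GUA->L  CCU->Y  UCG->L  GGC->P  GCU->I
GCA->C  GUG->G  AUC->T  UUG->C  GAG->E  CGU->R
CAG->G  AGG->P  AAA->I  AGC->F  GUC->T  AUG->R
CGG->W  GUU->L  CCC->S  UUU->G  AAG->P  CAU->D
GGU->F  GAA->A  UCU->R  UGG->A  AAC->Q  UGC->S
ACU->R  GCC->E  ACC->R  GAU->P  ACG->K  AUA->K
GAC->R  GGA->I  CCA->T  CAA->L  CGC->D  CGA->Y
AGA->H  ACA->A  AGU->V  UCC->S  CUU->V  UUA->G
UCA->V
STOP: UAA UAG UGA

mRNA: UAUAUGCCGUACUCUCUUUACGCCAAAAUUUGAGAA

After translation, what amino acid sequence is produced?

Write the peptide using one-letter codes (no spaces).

start AUG at pos 3
pos 3: AUG -> R; peptide=R
pos 6: CCG -> S; peptide=RS
pos 9: UAC -> Q; peptide=RSQ
pos 12: UCU -> R; peptide=RSQR
pos 15: CUU -> V; peptide=RSQRV
pos 18: UAC -> Q; peptide=RSQRVQ
pos 21: GCC -> E; peptide=RSQRVQE
pos 24: AAA -> I; peptide=RSQRVQEI
pos 27: AUU -> M; peptide=RSQRVQEIM
pos 30: UGA -> STOP

Answer: RSQRVQEIM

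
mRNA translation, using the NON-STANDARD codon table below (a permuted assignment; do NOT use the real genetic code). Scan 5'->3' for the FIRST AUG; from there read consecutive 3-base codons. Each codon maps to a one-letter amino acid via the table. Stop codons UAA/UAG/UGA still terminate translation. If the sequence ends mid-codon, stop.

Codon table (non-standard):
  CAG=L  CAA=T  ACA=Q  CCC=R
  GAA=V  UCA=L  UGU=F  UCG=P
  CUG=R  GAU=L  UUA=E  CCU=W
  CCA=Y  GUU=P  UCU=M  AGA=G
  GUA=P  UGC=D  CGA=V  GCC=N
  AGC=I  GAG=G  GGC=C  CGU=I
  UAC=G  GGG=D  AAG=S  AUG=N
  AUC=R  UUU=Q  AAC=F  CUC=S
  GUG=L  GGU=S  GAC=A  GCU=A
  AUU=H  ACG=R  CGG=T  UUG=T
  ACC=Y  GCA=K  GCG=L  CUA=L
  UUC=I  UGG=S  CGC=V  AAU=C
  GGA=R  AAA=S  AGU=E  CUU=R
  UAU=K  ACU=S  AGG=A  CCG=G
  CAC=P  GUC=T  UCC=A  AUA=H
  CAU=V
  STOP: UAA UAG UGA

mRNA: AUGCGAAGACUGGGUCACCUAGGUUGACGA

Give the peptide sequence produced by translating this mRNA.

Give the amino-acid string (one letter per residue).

Answer: NVGRSPLS

Derivation:
start AUG at pos 0
pos 0: AUG -> N; peptide=N
pos 3: CGA -> V; peptide=NV
pos 6: AGA -> G; peptide=NVG
pos 9: CUG -> R; peptide=NVGR
pos 12: GGU -> S; peptide=NVGRS
pos 15: CAC -> P; peptide=NVGRSP
pos 18: CUA -> L; peptide=NVGRSPL
pos 21: GGU -> S; peptide=NVGRSPLS
pos 24: UGA -> STOP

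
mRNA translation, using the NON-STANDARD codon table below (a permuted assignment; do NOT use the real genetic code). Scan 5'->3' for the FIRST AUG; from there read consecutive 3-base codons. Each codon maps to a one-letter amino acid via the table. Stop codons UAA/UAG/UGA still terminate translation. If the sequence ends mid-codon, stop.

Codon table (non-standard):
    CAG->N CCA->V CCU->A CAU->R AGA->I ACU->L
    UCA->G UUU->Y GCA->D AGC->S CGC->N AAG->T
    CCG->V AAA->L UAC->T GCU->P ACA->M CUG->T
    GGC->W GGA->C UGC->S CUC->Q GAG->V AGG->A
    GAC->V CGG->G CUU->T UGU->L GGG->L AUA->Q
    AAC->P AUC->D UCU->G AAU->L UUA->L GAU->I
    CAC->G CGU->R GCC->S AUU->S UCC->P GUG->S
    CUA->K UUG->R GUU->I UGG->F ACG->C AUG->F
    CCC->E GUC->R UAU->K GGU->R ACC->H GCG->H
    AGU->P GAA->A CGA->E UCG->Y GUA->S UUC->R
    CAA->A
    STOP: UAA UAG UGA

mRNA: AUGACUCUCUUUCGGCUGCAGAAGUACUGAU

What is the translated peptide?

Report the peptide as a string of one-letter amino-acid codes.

Answer: FLQYGTNTT

Derivation:
start AUG at pos 0
pos 0: AUG -> F; peptide=F
pos 3: ACU -> L; peptide=FL
pos 6: CUC -> Q; peptide=FLQ
pos 9: UUU -> Y; peptide=FLQY
pos 12: CGG -> G; peptide=FLQYG
pos 15: CUG -> T; peptide=FLQYGT
pos 18: CAG -> N; peptide=FLQYGTN
pos 21: AAG -> T; peptide=FLQYGTNT
pos 24: UAC -> T; peptide=FLQYGTNTT
pos 27: UGA -> STOP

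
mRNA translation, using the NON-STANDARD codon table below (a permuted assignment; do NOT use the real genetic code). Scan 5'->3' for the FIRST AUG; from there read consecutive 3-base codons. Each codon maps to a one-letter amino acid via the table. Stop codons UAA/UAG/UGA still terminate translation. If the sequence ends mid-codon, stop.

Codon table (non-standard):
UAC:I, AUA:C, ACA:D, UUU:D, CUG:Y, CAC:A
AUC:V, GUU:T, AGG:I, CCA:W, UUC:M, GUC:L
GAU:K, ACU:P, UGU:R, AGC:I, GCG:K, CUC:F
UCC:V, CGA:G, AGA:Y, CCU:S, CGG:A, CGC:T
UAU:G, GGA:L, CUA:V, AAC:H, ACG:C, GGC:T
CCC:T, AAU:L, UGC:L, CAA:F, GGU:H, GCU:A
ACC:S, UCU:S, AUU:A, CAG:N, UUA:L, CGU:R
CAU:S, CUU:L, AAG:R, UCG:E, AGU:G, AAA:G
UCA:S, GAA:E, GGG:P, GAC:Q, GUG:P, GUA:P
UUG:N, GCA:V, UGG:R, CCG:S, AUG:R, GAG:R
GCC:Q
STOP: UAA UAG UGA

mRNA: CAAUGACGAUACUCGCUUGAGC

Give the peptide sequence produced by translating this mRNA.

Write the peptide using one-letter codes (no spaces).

start AUG at pos 2
pos 2: AUG -> R; peptide=R
pos 5: ACG -> C; peptide=RC
pos 8: AUA -> C; peptide=RCC
pos 11: CUC -> F; peptide=RCCF
pos 14: GCU -> A; peptide=RCCFA
pos 17: UGA -> STOP

Answer: RCCFA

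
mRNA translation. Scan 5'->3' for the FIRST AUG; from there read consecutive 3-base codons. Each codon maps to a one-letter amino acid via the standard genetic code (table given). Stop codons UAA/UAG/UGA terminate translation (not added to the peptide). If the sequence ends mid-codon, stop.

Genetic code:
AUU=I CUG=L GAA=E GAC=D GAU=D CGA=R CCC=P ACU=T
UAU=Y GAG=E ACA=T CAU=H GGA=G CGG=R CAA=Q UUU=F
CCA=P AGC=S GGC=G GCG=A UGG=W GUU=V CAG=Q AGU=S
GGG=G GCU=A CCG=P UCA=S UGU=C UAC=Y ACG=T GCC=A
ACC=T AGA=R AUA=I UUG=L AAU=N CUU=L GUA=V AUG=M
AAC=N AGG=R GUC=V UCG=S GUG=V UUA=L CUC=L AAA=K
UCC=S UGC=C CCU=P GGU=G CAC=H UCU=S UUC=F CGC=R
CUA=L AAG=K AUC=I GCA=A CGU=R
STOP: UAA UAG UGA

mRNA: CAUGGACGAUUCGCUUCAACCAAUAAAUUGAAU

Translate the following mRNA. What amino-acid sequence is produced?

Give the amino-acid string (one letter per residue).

Answer: MDDSLQPIN

Derivation:
start AUG at pos 1
pos 1: AUG -> M; peptide=M
pos 4: GAC -> D; peptide=MD
pos 7: GAU -> D; peptide=MDD
pos 10: UCG -> S; peptide=MDDS
pos 13: CUU -> L; peptide=MDDSL
pos 16: CAA -> Q; peptide=MDDSLQ
pos 19: CCA -> P; peptide=MDDSLQP
pos 22: AUA -> I; peptide=MDDSLQPI
pos 25: AAU -> N; peptide=MDDSLQPIN
pos 28: UGA -> STOP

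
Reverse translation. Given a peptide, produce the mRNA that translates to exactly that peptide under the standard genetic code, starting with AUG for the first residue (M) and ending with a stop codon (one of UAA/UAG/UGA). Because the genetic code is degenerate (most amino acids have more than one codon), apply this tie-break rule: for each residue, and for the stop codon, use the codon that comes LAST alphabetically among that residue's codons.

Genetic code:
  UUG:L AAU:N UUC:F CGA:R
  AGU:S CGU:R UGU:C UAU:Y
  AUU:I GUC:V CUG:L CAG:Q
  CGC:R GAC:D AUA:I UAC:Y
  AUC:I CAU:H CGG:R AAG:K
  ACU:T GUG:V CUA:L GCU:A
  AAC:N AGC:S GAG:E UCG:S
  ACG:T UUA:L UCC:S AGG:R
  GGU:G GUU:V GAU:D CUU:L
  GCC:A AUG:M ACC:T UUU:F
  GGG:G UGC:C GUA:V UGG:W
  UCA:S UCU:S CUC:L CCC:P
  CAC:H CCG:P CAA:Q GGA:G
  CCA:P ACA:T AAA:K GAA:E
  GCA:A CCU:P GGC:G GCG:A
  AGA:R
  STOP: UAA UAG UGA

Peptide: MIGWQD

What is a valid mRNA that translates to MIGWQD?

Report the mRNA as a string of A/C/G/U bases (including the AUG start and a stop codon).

Answer: mRNA: AUGAUUGGUUGGCAGGAUUGA

Derivation:
residue 1: M -> AUG (start codon)
residue 2: I codons sorted = AUA,AUC,AUU -> pick last = AUU
residue 3: G codons sorted = GGA,GGC,GGG,GGU -> pick last = GGU
residue 4: W -> UGG (only codon)
residue 5: Q codons sorted = CAA,CAG -> pick last = CAG
residue 6: D codons sorted = GAC,GAU -> pick last = GAU
terminator: stop codons sorted = UAA,UAG,UGA -> pick last = UGA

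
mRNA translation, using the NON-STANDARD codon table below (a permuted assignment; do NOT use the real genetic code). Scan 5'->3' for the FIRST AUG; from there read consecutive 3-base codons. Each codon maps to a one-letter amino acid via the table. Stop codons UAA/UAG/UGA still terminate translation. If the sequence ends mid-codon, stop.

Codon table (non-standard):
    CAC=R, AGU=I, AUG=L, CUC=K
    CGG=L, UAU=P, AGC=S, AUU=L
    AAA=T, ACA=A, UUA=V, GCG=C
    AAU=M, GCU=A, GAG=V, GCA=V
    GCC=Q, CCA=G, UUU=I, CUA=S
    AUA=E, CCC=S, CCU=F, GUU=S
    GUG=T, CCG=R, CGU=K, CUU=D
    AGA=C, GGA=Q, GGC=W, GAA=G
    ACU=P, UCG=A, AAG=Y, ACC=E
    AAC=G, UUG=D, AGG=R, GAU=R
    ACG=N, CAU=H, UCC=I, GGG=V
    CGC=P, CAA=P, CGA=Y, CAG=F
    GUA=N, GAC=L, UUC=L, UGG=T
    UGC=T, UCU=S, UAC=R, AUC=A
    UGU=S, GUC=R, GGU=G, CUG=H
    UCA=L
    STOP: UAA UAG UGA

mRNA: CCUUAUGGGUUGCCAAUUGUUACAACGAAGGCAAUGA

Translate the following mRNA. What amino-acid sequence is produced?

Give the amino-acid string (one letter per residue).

start AUG at pos 4
pos 4: AUG -> L; peptide=L
pos 7: GGU -> G; peptide=LG
pos 10: UGC -> T; peptide=LGT
pos 13: CAA -> P; peptide=LGTP
pos 16: UUG -> D; peptide=LGTPD
pos 19: UUA -> V; peptide=LGTPDV
pos 22: CAA -> P; peptide=LGTPDVP
pos 25: CGA -> Y; peptide=LGTPDVPY
pos 28: AGG -> R; peptide=LGTPDVPYR
pos 31: CAA -> P; peptide=LGTPDVPYRP
pos 34: UGA -> STOP

Answer: LGTPDVPYRP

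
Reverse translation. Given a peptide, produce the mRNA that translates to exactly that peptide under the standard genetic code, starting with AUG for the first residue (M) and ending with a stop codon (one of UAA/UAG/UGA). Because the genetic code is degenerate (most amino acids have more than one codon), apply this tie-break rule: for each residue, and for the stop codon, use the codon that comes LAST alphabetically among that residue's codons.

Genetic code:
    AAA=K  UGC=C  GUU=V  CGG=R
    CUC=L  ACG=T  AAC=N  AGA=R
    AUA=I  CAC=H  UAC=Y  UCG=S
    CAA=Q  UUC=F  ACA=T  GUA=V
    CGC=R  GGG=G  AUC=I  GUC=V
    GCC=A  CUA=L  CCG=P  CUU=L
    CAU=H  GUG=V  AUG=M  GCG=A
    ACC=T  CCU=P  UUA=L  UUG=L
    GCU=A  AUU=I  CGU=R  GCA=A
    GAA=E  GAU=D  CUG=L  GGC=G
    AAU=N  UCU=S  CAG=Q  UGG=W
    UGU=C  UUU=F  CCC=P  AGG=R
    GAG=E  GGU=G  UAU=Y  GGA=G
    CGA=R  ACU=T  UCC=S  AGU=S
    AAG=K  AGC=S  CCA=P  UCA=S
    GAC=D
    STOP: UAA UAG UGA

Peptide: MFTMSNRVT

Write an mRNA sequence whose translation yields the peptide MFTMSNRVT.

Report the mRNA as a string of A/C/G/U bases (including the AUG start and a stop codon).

Answer: mRNA: AUGUUUACUAUGUCUAAUCGUGUUACUUGA

Derivation:
residue 1: M -> AUG (start codon)
residue 2: F codons sorted = UUC,UUU -> pick last = UUU
residue 3: T codons sorted = ACA,ACC,ACG,ACU -> pick last = ACU
residue 4: M -> AUG (only codon)
residue 5: S codons sorted = AGC,AGU,UCA,UCC,UCG,UCU -> pick last = UCU
residue 6: N codons sorted = AAC,AAU -> pick last = AAU
residue 7: R codons sorted = AGA,AGG,CGA,CGC,CGG,CGU -> pick last = CGU
residue 8: V codons sorted = GUA,GUC,GUG,GUU -> pick last = GUU
residue 9: T codons sorted = ACA,ACC,ACG,ACU -> pick last = ACU
terminator: stop codons sorted = UAA,UAG,UGA -> pick last = UGA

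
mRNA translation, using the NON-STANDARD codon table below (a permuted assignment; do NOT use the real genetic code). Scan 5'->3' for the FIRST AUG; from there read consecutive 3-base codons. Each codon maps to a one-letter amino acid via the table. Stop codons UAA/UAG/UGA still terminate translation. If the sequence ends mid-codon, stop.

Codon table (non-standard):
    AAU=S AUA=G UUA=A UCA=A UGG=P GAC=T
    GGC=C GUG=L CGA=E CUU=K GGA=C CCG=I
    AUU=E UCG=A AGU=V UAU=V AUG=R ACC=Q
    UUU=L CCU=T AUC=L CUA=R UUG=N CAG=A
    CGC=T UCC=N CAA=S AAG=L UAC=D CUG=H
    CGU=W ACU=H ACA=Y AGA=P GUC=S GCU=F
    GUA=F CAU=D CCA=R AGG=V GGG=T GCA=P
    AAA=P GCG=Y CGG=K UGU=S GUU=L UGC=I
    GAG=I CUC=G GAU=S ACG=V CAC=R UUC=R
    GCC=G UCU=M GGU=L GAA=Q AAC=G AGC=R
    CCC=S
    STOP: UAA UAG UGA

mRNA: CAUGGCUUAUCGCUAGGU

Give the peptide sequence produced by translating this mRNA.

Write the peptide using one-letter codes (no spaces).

Answer: RFVT

Derivation:
start AUG at pos 1
pos 1: AUG -> R; peptide=R
pos 4: GCU -> F; peptide=RF
pos 7: UAU -> V; peptide=RFV
pos 10: CGC -> T; peptide=RFVT
pos 13: UAG -> STOP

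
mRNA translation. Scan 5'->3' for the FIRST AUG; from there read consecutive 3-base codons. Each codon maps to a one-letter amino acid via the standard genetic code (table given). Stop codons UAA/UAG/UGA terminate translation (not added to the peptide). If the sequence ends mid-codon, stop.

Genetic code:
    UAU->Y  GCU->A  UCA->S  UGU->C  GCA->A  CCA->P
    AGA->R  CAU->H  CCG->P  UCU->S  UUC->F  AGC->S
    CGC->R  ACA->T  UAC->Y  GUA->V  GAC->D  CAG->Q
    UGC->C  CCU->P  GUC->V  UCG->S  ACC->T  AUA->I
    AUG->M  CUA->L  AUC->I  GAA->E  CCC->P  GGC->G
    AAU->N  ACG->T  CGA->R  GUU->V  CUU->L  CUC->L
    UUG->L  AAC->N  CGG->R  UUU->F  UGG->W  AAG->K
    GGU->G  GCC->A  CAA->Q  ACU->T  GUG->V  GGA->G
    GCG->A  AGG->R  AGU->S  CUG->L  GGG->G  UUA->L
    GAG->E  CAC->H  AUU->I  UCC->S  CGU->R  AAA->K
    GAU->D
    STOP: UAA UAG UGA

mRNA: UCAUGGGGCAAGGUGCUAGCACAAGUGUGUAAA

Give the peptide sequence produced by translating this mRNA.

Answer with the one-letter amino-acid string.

Answer: MGQGASTSV

Derivation:
start AUG at pos 2
pos 2: AUG -> M; peptide=M
pos 5: GGG -> G; peptide=MG
pos 8: CAA -> Q; peptide=MGQ
pos 11: GGU -> G; peptide=MGQG
pos 14: GCU -> A; peptide=MGQGA
pos 17: AGC -> S; peptide=MGQGAS
pos 20: ACA -> T; peptide=MGQGAST
pos 23: AGU -> S; peptide=MGQGASTS
pos 26: GUG -> V; peptide=MGQGASTSV
pos 29: UAA -> STOP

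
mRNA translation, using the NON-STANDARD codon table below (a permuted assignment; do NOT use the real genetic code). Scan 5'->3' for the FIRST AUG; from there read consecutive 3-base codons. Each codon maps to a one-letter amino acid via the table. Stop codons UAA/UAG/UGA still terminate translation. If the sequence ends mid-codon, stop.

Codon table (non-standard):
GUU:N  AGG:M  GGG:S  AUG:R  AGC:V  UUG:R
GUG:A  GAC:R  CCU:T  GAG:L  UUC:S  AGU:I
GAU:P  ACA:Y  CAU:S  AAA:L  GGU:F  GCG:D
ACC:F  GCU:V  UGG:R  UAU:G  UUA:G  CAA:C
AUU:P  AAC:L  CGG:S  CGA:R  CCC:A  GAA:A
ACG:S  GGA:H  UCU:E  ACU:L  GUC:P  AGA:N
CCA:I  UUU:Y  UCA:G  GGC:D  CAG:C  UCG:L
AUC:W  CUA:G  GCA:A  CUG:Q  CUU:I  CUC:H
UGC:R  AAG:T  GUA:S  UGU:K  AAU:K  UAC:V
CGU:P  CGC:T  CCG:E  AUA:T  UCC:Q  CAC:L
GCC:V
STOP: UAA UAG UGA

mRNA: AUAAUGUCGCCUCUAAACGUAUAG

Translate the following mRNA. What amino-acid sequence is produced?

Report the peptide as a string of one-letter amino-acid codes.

start AUG at pos 3
pos 3: AUG -> R; peptide=R
pos 6: UCG -> L; peptide=RL
pos 9: CCU -> T; peptide=RLT
pos 12: CUA -> G; peptide=RLTG
pos 15: AAC -> L; peptide=RLTGL
pos 18: GUA -> S; peptide=RLTGLS
pos 21: UAG -> STOP

Answer: RLTGLS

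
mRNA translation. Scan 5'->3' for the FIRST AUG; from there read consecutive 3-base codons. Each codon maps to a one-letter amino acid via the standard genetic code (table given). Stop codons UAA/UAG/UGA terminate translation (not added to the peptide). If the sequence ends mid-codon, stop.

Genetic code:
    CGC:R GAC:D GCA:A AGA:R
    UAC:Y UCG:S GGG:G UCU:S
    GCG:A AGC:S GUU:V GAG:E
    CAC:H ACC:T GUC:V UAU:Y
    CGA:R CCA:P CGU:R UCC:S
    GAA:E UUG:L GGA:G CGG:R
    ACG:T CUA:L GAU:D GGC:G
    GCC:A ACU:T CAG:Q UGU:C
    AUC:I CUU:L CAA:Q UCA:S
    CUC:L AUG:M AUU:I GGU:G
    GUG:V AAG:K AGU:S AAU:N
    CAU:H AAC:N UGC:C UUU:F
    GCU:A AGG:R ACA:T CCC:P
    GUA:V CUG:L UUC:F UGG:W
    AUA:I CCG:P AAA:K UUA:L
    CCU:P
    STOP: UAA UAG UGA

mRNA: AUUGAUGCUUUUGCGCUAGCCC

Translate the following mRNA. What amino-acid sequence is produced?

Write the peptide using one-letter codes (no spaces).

Answer: MLLR

Derivation:
start AUG at pos 4
pos 4: AUG -> M; peptide=M
pos 7: CUU -> L; peptide=ML
pos 10: UUG -> L; peptide=MLL
pos 13: CGC -> R; peptide=MLLR
pos 16: UAG -> STOP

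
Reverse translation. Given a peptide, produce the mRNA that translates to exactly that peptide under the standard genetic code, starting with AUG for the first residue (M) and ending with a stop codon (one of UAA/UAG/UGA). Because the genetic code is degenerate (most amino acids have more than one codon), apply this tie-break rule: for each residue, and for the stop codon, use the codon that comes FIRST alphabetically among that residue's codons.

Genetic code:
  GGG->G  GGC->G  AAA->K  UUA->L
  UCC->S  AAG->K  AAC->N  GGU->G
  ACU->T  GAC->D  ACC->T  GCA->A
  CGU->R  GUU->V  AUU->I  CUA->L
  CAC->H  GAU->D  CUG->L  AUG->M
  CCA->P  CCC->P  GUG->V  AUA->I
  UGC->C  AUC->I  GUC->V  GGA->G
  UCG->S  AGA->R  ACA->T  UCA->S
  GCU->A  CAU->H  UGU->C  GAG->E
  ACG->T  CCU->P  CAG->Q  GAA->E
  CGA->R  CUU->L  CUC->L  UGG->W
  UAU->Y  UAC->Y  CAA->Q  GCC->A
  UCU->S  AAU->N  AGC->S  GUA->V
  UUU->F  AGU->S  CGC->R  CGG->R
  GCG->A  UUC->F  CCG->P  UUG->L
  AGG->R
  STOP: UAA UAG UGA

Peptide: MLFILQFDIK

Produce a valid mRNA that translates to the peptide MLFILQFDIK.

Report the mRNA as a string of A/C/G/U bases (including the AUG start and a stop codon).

Answer: mRNA: AUGCUAUUCAUACUACAAUUCGACAUAAAAUAA

Derivation:
residue 1: M -> AUG (start codon)
residue 2: L codons sorted = CUA,CUC,CUG,CUU,UUA,UUG -> pick first = CUA
residue 3: F codons sorted = UUC,UUU -> pick first = UUC
residue 4: I codons sorted = AUA,AUC,AUU -> pick first = AUA
residue 5: L codons sorted = CUA,CUC,CUG,CUU,UUA,UUG -> pick first = CUA
residue 6: Q codons sorted = CAA,CAG -> pick first = CAA
residue 7: F codons sorted = UUC,UUU -> pick first = UUC
residue 8: D codons sorted = GAC,GAU -> pick first = GAC
residue 9: I codons sorted = AUA,AUC,AUU -> pick first = AUA
residue 10: K codons sorted = AAA,AAG -> pick first = AAA
terminator: stop codons sorted = UAA,UAG,UGA -> pick first = UAA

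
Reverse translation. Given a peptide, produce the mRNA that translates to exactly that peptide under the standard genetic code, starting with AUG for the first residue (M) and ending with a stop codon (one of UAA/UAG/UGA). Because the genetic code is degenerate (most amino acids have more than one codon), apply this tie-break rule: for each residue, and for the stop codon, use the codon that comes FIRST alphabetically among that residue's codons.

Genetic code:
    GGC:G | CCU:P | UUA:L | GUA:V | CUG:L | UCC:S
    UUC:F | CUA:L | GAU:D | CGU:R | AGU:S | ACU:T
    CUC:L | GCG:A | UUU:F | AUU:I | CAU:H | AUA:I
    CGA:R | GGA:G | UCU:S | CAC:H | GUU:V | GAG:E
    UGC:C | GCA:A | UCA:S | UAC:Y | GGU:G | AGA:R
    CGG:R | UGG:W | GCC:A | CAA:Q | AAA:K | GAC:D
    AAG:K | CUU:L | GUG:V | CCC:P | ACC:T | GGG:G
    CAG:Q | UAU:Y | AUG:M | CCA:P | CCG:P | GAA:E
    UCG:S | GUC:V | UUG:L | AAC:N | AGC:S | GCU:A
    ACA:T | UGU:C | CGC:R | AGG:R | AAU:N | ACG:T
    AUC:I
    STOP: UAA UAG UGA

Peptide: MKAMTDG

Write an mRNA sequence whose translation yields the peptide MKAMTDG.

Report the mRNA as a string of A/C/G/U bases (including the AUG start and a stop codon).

residue 1: M -> AUG (start codon)
residue 2: K codons sorted = AAA,AAG -> pick first = AAA
residue 3: A codons sorted = GCA,GCC,GCG,GCU -> pick first = GCA
residue 4: M -> AUG (only codon)
residue 5: T codons sorted = ACA,ACC,ACG,ACU -> pick first = ACA
residue 6: D codons sorted = GAC,GAU -> pick first = GAC
residue 7: G codons sorted = GGA,GGC,GGG,GGU -> pick first = GGA
terminator: stop codons sorted = UAA,UAG,UGA -> pick first = UAA

Answer: mRNA: AUGAAAGCAAUGACAGACGGAUAA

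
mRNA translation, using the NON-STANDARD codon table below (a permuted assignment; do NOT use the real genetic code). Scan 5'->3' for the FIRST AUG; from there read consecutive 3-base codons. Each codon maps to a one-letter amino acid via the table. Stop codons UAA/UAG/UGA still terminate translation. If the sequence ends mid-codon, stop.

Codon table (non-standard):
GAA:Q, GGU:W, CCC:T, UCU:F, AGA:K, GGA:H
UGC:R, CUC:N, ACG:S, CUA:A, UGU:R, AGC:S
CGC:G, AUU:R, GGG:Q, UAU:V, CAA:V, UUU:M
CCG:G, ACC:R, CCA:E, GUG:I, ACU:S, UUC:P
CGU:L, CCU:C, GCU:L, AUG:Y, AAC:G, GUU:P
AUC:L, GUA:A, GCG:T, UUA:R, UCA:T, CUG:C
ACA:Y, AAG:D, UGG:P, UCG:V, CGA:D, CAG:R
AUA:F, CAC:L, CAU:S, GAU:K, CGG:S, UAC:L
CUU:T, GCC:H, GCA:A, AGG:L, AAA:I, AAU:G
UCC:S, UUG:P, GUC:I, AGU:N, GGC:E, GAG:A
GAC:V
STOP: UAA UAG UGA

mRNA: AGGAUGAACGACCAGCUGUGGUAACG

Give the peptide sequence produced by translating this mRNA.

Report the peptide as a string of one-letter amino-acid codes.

start AUG at pos 3
pos 3: AUG -> Y; peptide=Y
pos 6: AAC -> G; peptide=YG
pos 9: GAC -> V; peptide=YGV
pos 12: CAG -> R; peptide=YGVR
pos 15: CUG -> C; peptide=YGVRC
pos 18: UGG -> P; peptide=YGVRCP
pos 21: UAA -> STOP

Answer: YGVRCP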